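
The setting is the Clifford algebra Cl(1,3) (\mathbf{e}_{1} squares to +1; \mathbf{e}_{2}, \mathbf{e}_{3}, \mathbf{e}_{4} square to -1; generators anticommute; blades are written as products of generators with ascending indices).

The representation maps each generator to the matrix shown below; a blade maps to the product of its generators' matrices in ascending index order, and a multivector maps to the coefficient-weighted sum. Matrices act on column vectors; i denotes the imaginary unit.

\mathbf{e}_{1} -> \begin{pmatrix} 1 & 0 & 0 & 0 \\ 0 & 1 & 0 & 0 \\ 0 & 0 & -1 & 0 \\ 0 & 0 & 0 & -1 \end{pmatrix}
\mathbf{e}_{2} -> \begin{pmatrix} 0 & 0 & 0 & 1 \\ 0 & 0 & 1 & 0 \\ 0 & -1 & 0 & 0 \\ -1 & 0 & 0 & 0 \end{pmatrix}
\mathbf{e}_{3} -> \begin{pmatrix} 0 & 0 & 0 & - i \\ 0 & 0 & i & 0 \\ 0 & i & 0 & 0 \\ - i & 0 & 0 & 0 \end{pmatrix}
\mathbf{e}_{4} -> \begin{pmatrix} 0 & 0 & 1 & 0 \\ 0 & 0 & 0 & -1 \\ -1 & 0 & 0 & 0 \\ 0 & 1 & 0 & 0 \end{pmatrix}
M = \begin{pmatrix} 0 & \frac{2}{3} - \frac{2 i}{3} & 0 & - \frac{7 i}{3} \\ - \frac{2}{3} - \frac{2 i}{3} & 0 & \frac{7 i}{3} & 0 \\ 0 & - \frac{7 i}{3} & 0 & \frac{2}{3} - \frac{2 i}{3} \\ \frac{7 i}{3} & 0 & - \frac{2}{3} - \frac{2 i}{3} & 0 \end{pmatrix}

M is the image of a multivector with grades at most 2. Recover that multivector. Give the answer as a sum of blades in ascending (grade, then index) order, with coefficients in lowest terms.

Method: the blade images are trace-orthogonal — tr(rho(e_A) rho(e_B)^-1) = 4 if A = B and 0 otherwise — and rho(e_A)^-1 = (e_A)^2 * rho(e_A) with (e_A)^2 = +1 or -1, so the coefficient of e_A in the preimage is (e_A)^2 * tr(M rho(e_A))/4.
Nonzero projections over blades of grade <= 2: e_{1} e_{3}: (e_{1} e_{3})^2 = +1, tr(M rho(e_{1} e_{3})) = \frac{28}{3}, coefficient \frac{7}{3}; e_{2} e_{4}: (e_{2} e_{4})^2 = -1, tr(M rho(e_{2} e_{4})) = - \frac{8}{3}, coefficient \frac{2}{3}; e_{3} e_{4}: (e_{3} e_{4})^2 = -1, tr(M rho(e_{3} e_{4})) = - \frac{8}{3}, coefficient \frac{2}{3}. Every other blade of grade <= 2 projects to 0.
Answer: \frac{7}{3} e_{1} e_{3} + \frac{2}{3} e_{2} e_{4} + \frac{2}{3} e_{3} e_{4}


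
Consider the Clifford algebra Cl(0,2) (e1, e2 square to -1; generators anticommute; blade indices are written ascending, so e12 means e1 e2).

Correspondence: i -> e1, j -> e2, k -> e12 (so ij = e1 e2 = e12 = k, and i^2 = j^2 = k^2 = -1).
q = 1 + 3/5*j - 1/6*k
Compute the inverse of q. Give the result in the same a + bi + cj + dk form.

In blades: q = 1 + 3/5*e2 - 1/6*e12.
With qbar = 1 - 3/5*e2 + 1/6*e12 (scalar fixed, mapped units negated), q qbar = 1249/900 (the sum of squared coefficients), so q^-1 = qbar / (1249/900) = 900/1249 - 540/1249*e2 + 150/1249*e12; translating back:
Answer: 900/1249 - 540/1249*j + 150/1249*k


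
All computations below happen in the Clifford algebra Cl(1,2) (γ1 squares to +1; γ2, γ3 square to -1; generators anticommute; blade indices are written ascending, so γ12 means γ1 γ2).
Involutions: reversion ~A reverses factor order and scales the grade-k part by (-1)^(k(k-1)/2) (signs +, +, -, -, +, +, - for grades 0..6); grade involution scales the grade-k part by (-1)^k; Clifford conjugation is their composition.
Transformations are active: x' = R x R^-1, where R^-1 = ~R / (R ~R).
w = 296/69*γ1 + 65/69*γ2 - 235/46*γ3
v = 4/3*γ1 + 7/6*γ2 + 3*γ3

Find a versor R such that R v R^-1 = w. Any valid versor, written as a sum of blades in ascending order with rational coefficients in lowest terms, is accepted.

Key observation: q(v) = q(w) = -103/12 (sandwiches preserve the norm), so R = v + w = 388/69*γ1 + 97/46*γ2 - 97/46*γ3 works whenever it is invertible — the component of v along it is kept and (v - w)/2 reverses, sending v to w.
Answer: 388/69*γ1 + 97/46*γ2 - 97/46*γ3


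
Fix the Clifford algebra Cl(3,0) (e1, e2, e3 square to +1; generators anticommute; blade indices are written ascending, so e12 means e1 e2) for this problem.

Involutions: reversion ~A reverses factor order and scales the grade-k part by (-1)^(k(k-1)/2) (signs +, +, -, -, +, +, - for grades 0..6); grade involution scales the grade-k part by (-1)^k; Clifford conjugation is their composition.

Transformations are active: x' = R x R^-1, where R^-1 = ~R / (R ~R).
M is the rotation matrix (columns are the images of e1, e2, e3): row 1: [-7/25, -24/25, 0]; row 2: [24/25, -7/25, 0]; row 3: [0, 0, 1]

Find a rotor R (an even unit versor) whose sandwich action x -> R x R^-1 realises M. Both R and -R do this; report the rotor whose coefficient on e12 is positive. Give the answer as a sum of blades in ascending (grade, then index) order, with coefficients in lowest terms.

Method: write R = a + b12*e12 + b13*e13 + b23*e23 with a^2 + b12^2 + b13^2 + b23^2 = 1 (so R^-1 = ~R). Expanding the columns R e_j ~R gives tr M = 4a^2 - 1 and, from the antisymmetric part, M21 - M12 = -4a*b12, M13 - M31 = 4a*b13, M32 - M23 = -4a*b23.
Here tr M = 11/25, so a^2 = (1 + tr M)/4 = 9/25 and a = ±3/5. Taking a = 3/5: M21 - M12 = 48/25, M13 - M31 = 0, M32 - M23 = 0, giving b12 = -4/5, b13 = 0, b23 = 0, i.e. R = 3/5 - 4/5*e12.
Its e12 coefficient is negative, so report the other preimage -R.
Answer: -3/5 + 4/5*e12. Recall the cover is two-to-one: with M of trace 11/25, both preimages act alike, and the stated e12 sign chooses the sheet.


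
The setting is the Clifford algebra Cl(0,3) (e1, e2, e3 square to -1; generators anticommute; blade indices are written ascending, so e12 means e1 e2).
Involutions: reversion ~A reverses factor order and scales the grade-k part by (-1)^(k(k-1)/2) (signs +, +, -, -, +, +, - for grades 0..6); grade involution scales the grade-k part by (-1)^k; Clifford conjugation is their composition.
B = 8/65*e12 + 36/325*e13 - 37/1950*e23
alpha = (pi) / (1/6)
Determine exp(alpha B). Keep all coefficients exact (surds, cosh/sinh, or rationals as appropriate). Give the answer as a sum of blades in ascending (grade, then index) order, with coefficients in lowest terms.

B^2 term by term: the squares give (8/65)^2*(e12)^2 + (36/325)^2*(e13)^2 + (-37/1950)^2*(e23)^2 = 64/4225*(-1) + 1296/105625*(-1) + 1369/3802500*(-1) = -1/36 (each basis 2-blade squares to minus the product of its generators' squares); cross terms between blades sharing an index anticommute and cancel. So B^2 = -1/36.
B^2 = -1/36 — the negative square puts this in the circular regime; l = 1/6, alpha*l = pi, so exp(alpha B) = cos(pi) + (sin(pi)/(1/6))*B = -1 + (0)*B.
Answer: -1


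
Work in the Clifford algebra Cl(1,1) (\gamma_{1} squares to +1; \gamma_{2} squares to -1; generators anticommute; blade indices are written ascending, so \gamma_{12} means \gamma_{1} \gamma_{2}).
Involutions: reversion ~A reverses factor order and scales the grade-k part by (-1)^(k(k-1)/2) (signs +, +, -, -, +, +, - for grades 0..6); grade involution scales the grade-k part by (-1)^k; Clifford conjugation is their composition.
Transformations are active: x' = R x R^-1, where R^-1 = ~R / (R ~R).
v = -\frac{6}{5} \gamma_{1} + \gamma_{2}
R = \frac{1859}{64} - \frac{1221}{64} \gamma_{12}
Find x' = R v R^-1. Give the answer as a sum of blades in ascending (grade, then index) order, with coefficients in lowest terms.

~R = \frac{1859}{64} + \frac{1221}{64} \gamma_{12}, and R ~R = \frac{122815}{256}, so R^-1 = ~R / (\frac{122815}{256}).
R v = -\frac{5049}{320} \gamma_{1} + \frac{1969}{320} \gamma_{2}
Answer: -\frac{28851}{40600} \gamma_{1} - \frac{10349}{40600} \gamma_{2}


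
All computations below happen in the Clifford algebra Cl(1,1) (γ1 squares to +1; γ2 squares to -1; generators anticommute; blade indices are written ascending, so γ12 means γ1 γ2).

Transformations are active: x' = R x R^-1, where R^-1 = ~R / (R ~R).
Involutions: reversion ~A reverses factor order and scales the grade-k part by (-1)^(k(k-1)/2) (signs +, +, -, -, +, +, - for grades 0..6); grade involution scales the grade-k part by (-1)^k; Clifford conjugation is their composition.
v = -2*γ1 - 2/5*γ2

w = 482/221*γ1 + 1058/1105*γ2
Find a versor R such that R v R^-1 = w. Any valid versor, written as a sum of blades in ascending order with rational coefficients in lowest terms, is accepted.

The midline construction: v and w both square to 96/25, so reflecting in their sum 40/221*γ1 + 616/1105*γ2 exchanges them.
Answer: 40/221*γ1 + 616/1105*γ2


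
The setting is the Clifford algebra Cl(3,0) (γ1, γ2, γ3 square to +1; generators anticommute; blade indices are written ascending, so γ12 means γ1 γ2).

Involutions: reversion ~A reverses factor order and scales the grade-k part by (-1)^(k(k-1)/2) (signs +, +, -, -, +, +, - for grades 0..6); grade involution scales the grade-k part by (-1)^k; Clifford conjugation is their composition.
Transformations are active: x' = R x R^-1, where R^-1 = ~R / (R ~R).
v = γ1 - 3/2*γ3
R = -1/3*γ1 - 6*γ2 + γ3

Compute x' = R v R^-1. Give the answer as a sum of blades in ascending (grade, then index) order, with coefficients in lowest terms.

~R = -1/3*γ1 - 6*γ2 + γ3, and R ~R = 334/9, so R^-1 = ~R / (334/9).
R v = -11/6 + 6*γ12 - 1/2*γ13 + 9*γ23
Answer: -323/334*γ1 + 99/167*γ2 + 234/167*γ3


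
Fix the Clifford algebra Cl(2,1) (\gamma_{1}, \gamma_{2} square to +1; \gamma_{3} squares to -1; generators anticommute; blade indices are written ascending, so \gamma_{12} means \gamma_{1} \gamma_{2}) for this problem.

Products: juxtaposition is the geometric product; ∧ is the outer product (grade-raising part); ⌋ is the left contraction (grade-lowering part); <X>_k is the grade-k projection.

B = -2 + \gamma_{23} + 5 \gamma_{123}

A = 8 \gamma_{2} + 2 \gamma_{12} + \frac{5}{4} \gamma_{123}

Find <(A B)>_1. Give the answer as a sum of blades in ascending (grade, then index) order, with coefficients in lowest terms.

step 1: \frac{25}{4} + \frac{5}{4} \gamma_{1} - 16 \gamma_{2} - 2 \gamma_{3} - 4 \gamma_{12} - 38 \gamma_{13} - \frac{5}{2} \gamma_{123}
step 2: \frac{5}{4} \gamma_{1} - 16 \gamma_{2} - 2 \gamma_{3}
Answer: \frac{5}{4} \gamma_{1} - 16 \gamma_{2} - 2 \gamma_{3}


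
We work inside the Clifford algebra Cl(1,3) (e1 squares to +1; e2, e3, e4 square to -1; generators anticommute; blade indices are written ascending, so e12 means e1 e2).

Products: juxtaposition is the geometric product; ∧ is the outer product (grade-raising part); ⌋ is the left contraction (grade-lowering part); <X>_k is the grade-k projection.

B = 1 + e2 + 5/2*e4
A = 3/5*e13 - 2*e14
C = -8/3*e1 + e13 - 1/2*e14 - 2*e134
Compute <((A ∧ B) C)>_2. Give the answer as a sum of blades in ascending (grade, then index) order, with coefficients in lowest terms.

step 1: 3/5*e13 - 2*e14 - 3/5*e123 + 2*e124 + 3/2*e134
step 2: 23/5 + 8/5*e2 - 33/20*e3 - 151/30*e4 - 12/5*e23 - 98/15*e24 - 57/10*e34 - 17/10*e234
step 3: -12/5*e23 - 98/15*e24 - 57/10*e34
Answer: -12/5*e23 - 98/15*e24 - 57/10*e34


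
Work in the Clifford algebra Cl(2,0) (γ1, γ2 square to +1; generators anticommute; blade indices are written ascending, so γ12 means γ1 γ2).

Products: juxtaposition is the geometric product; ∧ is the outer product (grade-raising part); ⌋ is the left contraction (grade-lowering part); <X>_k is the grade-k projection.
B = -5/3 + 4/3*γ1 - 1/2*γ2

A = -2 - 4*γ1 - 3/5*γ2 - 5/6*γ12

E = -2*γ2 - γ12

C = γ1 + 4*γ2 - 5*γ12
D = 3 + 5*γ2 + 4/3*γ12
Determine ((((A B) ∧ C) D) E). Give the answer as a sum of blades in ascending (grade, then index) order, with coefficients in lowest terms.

step 1: -17/10 + 53/12*γ1 + 28/9*γ2 + 377/90*γ12
step 2: -17/10*γ1 - 34/5*γ2 + 415/18*γ12
step 3: -1748/27 + 5366/45*γ1 - 68/3*γ2 + 182/3*γ12
step 4: 106 - 144*γ1 + 1382/135*γ2 - 23456/135*γ12
Answer: 106 - 144*γ1 + 1382/135*γ2 - 23456/135*γ12


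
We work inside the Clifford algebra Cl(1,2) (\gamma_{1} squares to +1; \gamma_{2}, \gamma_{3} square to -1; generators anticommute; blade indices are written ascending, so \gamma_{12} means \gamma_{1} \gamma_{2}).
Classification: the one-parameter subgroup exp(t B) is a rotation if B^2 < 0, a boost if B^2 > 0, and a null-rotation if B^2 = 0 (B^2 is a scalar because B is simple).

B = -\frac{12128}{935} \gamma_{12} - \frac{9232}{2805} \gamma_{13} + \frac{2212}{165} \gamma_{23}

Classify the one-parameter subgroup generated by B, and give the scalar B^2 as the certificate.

B^2 term by term: the squares give (-\frac{12128}{935})^2*(\gamma_{12})^2 + (-\frac{9232}{2805})^2*(\gamma_{13})^2 + (\frac{2212}{165})^2*(\gamma_{23})^2 = \frac{147088384}{874225}*(+1) + \frac{85229824}{7868025}*(+1) + \frac{4892944}{27225}*(-1) = -\frac{16}{25} (each basis 2-blade squares to minus the product of its generators' squares); cross terms between blades sharing an index anticommute and cancel. So B^2 = -\frac{16}{25}.
Answer: rotation, certificate B^2 = -\frac{16}{25}. The invariant at work: B^2 = -\frac{16}{25} is unchanged by conjugation, hence its sign classifies the subgroup whatever basis B is written in.


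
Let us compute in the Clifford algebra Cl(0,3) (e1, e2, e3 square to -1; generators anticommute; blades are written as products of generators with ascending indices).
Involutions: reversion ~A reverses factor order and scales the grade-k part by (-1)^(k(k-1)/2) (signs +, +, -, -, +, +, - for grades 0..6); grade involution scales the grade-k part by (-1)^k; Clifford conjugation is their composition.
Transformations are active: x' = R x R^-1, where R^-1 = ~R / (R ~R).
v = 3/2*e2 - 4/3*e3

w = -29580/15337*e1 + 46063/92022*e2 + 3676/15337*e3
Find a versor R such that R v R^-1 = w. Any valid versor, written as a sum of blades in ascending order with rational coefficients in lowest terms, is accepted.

Equal squares first: v^2 = w^2 = -145/36. Then v + w = -29580/15337*e1 + 92048/46011*e2 - 50320/46011*e3 is a versor taking v to w, provided it is invertible.
Answer: -29580/15337*e1 + 92048/46011*e2 - 50320/46011*e3


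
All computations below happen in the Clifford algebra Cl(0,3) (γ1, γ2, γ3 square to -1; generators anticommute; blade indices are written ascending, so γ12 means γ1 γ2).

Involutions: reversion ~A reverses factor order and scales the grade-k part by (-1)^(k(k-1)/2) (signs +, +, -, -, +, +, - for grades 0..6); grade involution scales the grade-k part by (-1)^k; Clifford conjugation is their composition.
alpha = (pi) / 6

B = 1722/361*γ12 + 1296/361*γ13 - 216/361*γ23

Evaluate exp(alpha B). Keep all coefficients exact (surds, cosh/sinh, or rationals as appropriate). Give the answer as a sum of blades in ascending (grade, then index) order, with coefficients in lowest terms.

B^2 term by term: the squares give (1722/361)^2*(γ12)^2 + (1296/361)^2*(γ13)^2 + (-216/361)^2*(γ23)^2 = 2965284/130321*(-1) + 1679616/130321*(-1) + 46656/130321*(-1) = -36 (each basis 2-blade squares to minus the product of its generators' squares); cross terms between blades sharing an index anticommute and cancel. So B^2 = -36.
B^2 = -36 — the series telescopes trigonometrically here: l = 6, alpha*l = pi, so exp(alpha B) = cos(pi) + (sin(pi)/6)*B = -1 + (0)*B.
Answer: -1


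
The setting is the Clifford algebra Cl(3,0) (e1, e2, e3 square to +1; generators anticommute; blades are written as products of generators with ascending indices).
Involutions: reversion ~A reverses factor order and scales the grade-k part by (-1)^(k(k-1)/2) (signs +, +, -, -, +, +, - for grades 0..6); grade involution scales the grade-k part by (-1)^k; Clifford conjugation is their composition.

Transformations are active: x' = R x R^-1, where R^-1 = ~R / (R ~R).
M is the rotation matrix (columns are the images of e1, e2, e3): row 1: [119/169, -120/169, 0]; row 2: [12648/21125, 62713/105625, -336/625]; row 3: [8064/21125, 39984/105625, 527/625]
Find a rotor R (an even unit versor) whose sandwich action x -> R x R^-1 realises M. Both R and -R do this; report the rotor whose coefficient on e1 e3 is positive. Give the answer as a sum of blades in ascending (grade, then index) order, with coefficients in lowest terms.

Method: write R = a + b12*e1 e2 + b13*e1 e3 + b23*e2 e3 with a^2 + b12^2 + b13^2 + b23^2 = 1 (so R^-1 = ~R). Expanding the columns R e_j ~R gives tr M = 4a^2 - 1 and, from the antisymmetric part, M21 - M12 = -4a*b12, M13 - M31 = 4a*b13, M32 - M23 = -4a*b23.
Here tr M = 226151/105625, so a^2 = (1 + tr M)/4 = 82944/105625 and a = ±288/325. Taking a = 288/325: M21 - M12 = 27648/21125, M13 - M31 = -8064/21125, M32 - M23 = 96768/105625, giving b12 = -24/65, b13 = -7/65, b23 = -84/325, i.e. R = 288/325 - 24/65*e1 e2 - 7/65*e1 e3 - 84/325*e2 e3.
Its e1 e3 coefficient is negative, so report the other preimage -R.
Answer: -288/325 + 24/65*e1 e2 + 7/65*e1 e3 + 84/325*e2 e3. Recall the cover is two-to-one: with M of trace 226151/105625, both preimages act alike, and the stated e1 e3 sign chooses the sheet.


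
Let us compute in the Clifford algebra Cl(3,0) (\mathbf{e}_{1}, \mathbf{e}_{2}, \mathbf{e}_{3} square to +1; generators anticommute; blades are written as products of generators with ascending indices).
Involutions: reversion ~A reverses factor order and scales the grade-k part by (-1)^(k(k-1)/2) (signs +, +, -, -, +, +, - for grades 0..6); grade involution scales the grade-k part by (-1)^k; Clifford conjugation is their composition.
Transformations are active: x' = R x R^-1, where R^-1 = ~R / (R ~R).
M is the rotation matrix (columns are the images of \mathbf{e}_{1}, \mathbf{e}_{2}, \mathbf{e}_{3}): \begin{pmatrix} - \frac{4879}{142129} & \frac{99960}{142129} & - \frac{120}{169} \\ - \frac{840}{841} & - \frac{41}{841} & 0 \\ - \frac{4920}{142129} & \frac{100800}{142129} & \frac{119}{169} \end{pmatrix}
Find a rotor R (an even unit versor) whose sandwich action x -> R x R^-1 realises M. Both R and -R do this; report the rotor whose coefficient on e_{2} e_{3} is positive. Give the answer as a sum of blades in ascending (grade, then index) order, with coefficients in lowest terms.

Method: write R = a + b12*e_{1} e_{2} + b13*e_{1} e_{3} + b23*e_{2} e_{3} with a^2 + b12^2 + b13^2 + b23^2 = 1 (so R^-1 = ~R). Expanding the columns R e_j ~R gives tr M = 4a^2 - 1 and, from the antisymmetric part, M21 - M12 = -4a*b12, M13 - M31 = 4a*b13, M32 - M23 = -4a*b23.
Here tr M = \frac{88271}{142129}, so a^2 = (1 + tr M)/4 = \frac{57600}{142129} and a = ±\frac{240}{377}. Taking a = \frac{240}{377}: M21 - M12 = -\frac{241920}{142129}, M13 - M31 = -\frac{96000}{142129}, M32 - M23 = \frac{100800}{142129}, giving b12 = \frac{252}{377}, b13 = -\frac{100}{377}, b23 = -\frac{105}{377}, i.e. R = \frac{240}{377} + \frac{252}{377} e_{1} e_{2} - \frac{100}{377} e_{1} e_{3} - \frac{105}{377} e_{2} e_{3}.
Its e_{2} e_{3} coefficient is negative, so report the other preimage -R.
Answer: -\frac{240}{377} - \frac{252}{377} e_{1} e_{2} + \frac{100}{377} e_{1} e_{3} + \frac{105}{377} e_{2} e_{3}. Key observation: the double cover Spin(3) -> SO(3) sends R and -R to the same matrix (trace \frac{88271}{142129} here), so the stated sign of the e_{2} e_{3} coefficient is what selects one sheet.


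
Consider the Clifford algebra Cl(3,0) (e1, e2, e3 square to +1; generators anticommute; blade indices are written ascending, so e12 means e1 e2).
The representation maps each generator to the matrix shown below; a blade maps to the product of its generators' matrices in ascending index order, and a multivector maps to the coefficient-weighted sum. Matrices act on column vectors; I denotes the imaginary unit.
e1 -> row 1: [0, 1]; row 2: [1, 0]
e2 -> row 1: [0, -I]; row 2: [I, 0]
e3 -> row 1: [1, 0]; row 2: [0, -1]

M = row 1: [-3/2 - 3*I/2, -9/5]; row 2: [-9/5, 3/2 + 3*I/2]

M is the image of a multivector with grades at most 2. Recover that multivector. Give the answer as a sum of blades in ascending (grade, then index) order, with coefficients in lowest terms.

Method: 1, rho(e1), rho(e2), rho(e3) form a trace-orthogonal basis of the 2x2 complex matrices (tr(X Y) = 2 if X = Y, else 0), so M = m0*1 + m1*rho(e1) + m2*rho(e2) + m3*rho(e3) with m0 = tr(M)/2 = 0, m1 = tr(M rho(e1))/2 = -9/5, m2 = tr(M rho(e2))/2 = 0, m3 = tr(M rho(e3))/2 = -3/2 - 3*I/2.
Multiplying table entries, the bivector images are rho(e12) = I*rho(e3), rho(e13) = -I*rho(e2), rho(e23) = I*rho(e1); with real blade coefficients the real parts of m0..m3 are the coefficients of 1, e1, e2, e3 and the imaginary parts give the bivectors (e23: Im m1, e13: -Im m2, e12: Im m3).
Answer: -9/5*e1 - 3/2*e3 - 3/2*e12


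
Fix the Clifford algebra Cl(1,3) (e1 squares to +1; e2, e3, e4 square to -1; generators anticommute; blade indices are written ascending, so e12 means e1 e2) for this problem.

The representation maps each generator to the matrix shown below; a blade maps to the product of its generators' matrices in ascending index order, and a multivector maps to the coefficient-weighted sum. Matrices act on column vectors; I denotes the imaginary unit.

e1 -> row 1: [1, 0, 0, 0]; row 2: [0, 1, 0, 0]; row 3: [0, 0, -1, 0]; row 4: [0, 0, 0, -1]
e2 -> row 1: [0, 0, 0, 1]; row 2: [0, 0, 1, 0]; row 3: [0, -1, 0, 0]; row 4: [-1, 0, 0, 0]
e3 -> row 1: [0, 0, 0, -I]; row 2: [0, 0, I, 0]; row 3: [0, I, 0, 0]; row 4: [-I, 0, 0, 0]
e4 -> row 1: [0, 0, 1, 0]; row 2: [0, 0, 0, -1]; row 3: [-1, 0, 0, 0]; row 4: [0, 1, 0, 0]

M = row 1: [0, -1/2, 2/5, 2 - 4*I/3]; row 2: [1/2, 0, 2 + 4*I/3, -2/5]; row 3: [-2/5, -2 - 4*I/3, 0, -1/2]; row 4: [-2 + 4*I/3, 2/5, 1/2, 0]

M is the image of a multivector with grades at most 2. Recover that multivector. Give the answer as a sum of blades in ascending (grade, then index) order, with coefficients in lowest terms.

Method: the blade images are trace-orthogonal — tr(rho(e_A) rho(e_B)^-1) = 4 if A = B and 0 otherwise — and rho(e_A)^-1 = (e_A)^2 * rho(e_A) with (e_A)^2 = +1 or -1, so the coefficient of e_A in the preimage is (e_A)^2 * tr(M rho(e_A))/4.
Nonzero projections over blades of grade <= 2: e2: (e2)^2 = -1, tr(M rho(e2)) = -8, coefficient 2; e4: (e4)^2 = -1, tr(M rho(e4)) = -8/5, coefficient 2/5; e13: (e13)^2 = +1, tr(M rho(e13)) = 16/3, coefficient 4/3; e24: (e24)^2 = -1, tr(M rho(e24)) = 2, coefficient -1/2. Every other blade of grade <= 2 projects to 0.
Answer: 2*e2 + 2/5*e4 + 4/3*e13 - 1/2*e24


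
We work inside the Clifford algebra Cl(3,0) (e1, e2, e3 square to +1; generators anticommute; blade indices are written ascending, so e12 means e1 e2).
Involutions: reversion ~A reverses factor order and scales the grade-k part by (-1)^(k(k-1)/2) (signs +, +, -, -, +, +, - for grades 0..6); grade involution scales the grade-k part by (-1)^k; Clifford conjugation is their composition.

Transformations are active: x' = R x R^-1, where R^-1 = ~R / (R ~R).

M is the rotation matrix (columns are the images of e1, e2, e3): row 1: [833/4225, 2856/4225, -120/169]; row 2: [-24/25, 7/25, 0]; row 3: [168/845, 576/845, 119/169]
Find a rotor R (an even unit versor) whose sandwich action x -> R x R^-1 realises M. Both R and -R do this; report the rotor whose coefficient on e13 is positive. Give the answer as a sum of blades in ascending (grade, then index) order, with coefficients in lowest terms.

Method: write R = a + b12*e12 + b13*e13 + b23*e23 with a^2 + b12^2 + b13^2 + b23^2 = 1 (so R^-1 = ~R). Expanding the columns R e_j ~R gives tr M = 4a^2 - 1 and, from the antisymmetric part, M21 - M12 = -4a*b12, M13 - M31 = 4a*b13, M32 - M23 = -4a*b23.
Here tr M = 4991/4225, so a^2 = (1 + tr M)/4 = 2304/4225 and a = ±48/65. Taking a = 48/65: M21 - M12 = -6912/4225, M13 - M31 = -768/845, M32 - M23 = 576/845, giving b12 = 36/65, b13 = -4/13, b23 = -3/13, i.e. R = 48/65 + 36/65*e12 - 4/13*e13 - 3/13*e23.
Its e13 coefficient is negative, so report the other preimage -R.
Answer: -48/65 - 36/65*e12 + 4/13*e13 + 3/13*e23. Recall the cover is two-to-one: with M of trace 4991/4225, both preimages act alike, and the stated e13 sign chooses the sheet.


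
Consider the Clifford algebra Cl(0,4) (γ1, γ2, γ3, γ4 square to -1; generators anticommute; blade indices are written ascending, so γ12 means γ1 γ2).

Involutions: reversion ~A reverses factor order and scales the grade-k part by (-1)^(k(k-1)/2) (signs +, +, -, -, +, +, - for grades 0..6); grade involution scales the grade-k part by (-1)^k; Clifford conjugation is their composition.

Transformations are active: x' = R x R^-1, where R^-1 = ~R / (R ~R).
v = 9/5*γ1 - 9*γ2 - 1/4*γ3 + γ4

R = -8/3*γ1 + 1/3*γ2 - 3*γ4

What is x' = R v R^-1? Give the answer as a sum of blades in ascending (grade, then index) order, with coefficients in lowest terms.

~R = -8/3*γ1 + 1/3*γ2 - 3*γ4, and R ~R = -146/9, so R^-1 = ~R / (-146/9).
R v = 54/5 + 117/5*γ12 + 2/3*γ13 + 41/15*γ14 - 1/12*γ23 - 80/3*γ24 - 3/4*γ34
Answer: 639/365*γ1 + 3123/365*γ2 + 1/4*γ3 + 1093/365*γ4


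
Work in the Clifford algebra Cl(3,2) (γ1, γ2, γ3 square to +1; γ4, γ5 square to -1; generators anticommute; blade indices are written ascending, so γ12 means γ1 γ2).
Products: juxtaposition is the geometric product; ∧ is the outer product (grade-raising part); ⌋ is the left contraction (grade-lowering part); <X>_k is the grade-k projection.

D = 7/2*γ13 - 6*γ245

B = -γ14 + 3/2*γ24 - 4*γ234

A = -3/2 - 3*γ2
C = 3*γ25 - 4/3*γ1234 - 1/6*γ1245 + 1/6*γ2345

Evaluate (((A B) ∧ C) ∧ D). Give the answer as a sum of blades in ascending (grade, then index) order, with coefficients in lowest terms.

step 1: -9/2*γ4 + 3/2*γ14 - 9/4*γ24 + 12*γ34 - 3*γ124 + 6*γ234
step 2: 27/2*γ245 - 9/2*γ1245 + 36*γ2345
step 3: -189/4*γ12345
Answer: -189/4*γ12345


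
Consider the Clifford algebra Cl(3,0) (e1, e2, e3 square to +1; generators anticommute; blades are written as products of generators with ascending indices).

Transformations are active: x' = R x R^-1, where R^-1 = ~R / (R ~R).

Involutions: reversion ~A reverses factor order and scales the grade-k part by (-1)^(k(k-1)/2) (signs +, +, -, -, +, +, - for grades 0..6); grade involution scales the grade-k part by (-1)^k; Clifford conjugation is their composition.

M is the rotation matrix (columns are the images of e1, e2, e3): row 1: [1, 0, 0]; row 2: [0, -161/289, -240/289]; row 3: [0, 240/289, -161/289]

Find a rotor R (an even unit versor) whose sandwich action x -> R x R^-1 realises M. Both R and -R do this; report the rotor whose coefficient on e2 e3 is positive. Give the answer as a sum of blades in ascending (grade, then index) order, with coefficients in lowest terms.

Method: write R = a + b12*e1 e2 + b13*e1 e3 + b23*e2 e3 with a^2 + b12^2 + b13^2 + b23^2 = 1 (so R^-1 = ~R). Expanding the columns R e_j ~R gives tr M = 4a^2 - 1 and, from the antisymmetric part, M21 - M12 = -4a*b12, M13 - M31 = 4a*b13, M32 - M23 = -4a*b23.
Here tr M = -33/289, so a^2 = (1 + tr M)/4 = 64/289 and a = ±8/17. Taking a = 8/17: M21 - M12 = 0, M13 - M31 = 0, M32 - M23 = 480/289, giving b12 = 0, b13 = 0, b23 = -15/17, i.e. R = 8/17 - 15/17*e2 e3.
Its e2 e3 coefficient is negative, so report the other preimage -R.
Answer: -8/17 + 15/17*e2 e3. Note: both R and -R realise this M (trace -33/289); the covering map identifies them, and the e2 e3-coefficient sign is the tie-breaker.


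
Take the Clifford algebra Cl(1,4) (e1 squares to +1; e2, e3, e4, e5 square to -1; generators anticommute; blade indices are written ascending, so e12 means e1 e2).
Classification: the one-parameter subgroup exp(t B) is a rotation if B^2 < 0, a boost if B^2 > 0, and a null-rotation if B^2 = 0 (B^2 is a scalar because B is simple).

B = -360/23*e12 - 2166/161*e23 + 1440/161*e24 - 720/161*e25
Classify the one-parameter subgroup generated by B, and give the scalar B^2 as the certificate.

B^2 term by term: the squares give (-360/23)^2*(e12)^2 + (-2166/161)^2*(e23)^2 + (1440/161)^2*(e24)^2 + (-720/161)^2*(e25)^2 = 129600/529*(+1) + 4691556/25921*(-1) + 2073600/25921*(-1) + 518400/25921*(-1) = -36 (each basis 2-blade squares to minus the product of its generators' squares); cross terms between blades sharing an index anticommute and cancel. So B^2 = -36.
Answer: rotation, certificate B^2 = -36. Note: conjugating B changes its blade decomposition but never the scalar B^2 = -36, whose sign settles the classification.


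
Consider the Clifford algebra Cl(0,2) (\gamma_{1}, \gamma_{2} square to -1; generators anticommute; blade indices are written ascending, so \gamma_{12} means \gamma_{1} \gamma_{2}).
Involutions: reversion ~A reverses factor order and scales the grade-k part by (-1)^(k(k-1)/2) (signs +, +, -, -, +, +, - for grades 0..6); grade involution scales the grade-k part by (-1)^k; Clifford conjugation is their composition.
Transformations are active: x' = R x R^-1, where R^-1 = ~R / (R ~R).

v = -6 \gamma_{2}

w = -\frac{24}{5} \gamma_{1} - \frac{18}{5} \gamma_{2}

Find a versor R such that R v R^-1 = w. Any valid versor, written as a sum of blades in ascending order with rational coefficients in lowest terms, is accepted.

A norm check does it: q(v) = q(w) = -36, hence R = v + w = -\frac{24}{5} \gamma_{1} - \frac{48}{5} \gamma_{2} realises the map — parallel part kept, (v - w)/2 negated, v carried to w.
Answer: -\frac{24}{5} \gamma_{1} - \frac{48}{5} \gamma_{2}


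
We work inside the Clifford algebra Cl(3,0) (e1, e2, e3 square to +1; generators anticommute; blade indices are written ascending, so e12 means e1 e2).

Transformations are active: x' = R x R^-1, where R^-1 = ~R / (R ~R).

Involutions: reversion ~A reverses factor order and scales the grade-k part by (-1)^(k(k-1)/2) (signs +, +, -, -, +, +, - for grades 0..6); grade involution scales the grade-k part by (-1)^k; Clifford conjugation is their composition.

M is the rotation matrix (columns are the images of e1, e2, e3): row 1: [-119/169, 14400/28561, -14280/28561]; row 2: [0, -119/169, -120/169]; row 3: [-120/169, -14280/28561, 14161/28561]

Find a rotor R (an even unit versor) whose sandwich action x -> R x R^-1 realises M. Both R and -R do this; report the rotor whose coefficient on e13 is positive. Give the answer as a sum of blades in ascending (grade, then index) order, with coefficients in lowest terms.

Method: write R = a + b12*e12 + b13*e13 + b23*e23 with a^2 + b12^2 + b13^2 + b23^2 = 1 (so R^-1 = ~R). Expanding the columns R e_j ~R gives tr M = 4a^2 - 1 and, from the antisymmetric part, M21 - M12 = -4a*b12, M13 - M31 = 4a*b13, M32 - M23 = -4a*b23.
Here tr M = -26061/28561, so a^2 = (1 + tr M)/4 = 625/28561 and a = ±25/169. Taking a = 25/169: M21 - M12 = -14400/28561, M13 - M31 = 6000/28561, M32 - M23 = 6000/28561, giving b12 = 144/169, b13 = 60/169, b23 = -60/169, i.e. R = 25/169 + 144/169*e12 + 60/169*e13 - 60/169*e23.
Its e13 coefficient is already positive.
Answer: 25/169 + 144/169*e12 + 60/169*e13 - 60/169*e23. Sheet selection: the two-to-one cover makes ±R indistinguishable at the matrix level (trace -26061/28561), so uniqueness comes from the required sign on e13.


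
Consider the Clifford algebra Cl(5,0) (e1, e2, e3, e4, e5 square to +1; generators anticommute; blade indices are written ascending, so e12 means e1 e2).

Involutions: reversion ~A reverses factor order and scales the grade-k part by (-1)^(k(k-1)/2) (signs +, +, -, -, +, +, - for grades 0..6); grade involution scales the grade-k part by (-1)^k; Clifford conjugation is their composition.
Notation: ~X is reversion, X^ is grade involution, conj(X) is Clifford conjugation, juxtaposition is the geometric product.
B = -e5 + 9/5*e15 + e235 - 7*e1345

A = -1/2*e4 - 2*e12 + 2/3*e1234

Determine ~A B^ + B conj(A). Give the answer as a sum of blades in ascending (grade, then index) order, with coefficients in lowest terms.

first term: -124/15*e25 - 1/2*e45 + 2*e125 + 3/2*e135 + 47/30*e145 + 133/10*e2345 + 2/3*e12345
second term: 124/15*e25 + 1/2*e45 - 2*e125 + 3/2*e135 - 47/30*e145 - 133/10*e2345 - 2/3*e12345
Answer: 3*e135


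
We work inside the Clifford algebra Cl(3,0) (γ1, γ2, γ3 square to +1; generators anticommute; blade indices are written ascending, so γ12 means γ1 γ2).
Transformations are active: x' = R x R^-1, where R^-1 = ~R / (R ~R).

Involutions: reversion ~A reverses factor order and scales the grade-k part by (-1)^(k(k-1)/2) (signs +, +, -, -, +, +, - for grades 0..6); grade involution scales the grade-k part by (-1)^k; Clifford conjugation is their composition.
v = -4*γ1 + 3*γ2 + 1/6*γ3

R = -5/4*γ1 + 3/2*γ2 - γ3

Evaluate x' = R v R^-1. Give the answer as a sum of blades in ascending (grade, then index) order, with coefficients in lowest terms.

~R = -5/4*γ1 + 3/2*γ2 - γ3, and R ~R = 77/16, so R^-1 = ~R / (77/16).
R v = 28/3 + 9/4*γ12 - 101/24*γ13 + 13/4*γ23
Answer: -28/33*γ1 + 31/11*γ2 - 89/22*γ3


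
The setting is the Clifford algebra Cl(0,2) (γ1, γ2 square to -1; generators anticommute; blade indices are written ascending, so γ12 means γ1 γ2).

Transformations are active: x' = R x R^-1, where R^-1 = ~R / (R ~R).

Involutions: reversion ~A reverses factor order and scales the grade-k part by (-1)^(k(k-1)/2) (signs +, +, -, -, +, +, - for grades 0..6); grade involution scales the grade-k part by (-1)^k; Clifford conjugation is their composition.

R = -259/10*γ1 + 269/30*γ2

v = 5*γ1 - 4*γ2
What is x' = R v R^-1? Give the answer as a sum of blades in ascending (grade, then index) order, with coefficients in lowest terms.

~R = -259/10*γ1 + 269/30*γ2, and R ~R = -67609/90, so R^-1 = ~R / (-67609/90).
R v = 4961/30 + 1763/30*γ12
Answer: 52792/8245*γ1 + 431/8245*γ2


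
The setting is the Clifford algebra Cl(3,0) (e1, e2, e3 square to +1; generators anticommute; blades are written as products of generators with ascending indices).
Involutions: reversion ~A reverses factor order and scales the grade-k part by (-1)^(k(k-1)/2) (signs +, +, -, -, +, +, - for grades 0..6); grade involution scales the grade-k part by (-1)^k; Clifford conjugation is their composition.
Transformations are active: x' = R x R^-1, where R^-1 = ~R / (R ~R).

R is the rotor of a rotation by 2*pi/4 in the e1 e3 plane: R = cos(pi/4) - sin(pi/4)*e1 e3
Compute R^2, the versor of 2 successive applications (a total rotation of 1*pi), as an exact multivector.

Rotor phase runs at HALF the rotation angle; powers of one rotor simply add phase, so after 2 steps in e1 e3 the phase is 2*pi/4 = pi/2 and R^2 = cos(pi/2) - sin(pi/2)*e1 e3.
cos(pi/2) = 0 and sin(pi/2) = 1, so R^2 = -e1 e3. The net rotation is 1*pi; the rotor keeps the half-angle phase exactly.
Answer: -e1 e3


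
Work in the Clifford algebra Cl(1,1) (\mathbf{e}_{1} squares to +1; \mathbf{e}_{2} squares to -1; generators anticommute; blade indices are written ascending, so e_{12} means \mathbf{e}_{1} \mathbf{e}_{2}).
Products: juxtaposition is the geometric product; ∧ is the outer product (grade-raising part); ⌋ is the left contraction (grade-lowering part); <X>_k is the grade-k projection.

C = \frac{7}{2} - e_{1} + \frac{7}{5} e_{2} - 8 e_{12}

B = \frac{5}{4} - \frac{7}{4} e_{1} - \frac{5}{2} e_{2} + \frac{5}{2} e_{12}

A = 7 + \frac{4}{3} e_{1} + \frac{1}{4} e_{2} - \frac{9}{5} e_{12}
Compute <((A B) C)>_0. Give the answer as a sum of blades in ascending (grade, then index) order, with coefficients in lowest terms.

step 1: \frac{61}{24} - \frac{347}{24} e_{1} - \frac{4081}{240} e_{2} + \frac{593}{48} e_{12}
step 2: -\frac{7751}{150} + \frac{7871}{120} e_{1} + \frac{34591}{480} e_{2} - \frac{6883}{480} e_{12}
step 3: -\frac{7751}{150}
Answer: -\frac{7751}{150}


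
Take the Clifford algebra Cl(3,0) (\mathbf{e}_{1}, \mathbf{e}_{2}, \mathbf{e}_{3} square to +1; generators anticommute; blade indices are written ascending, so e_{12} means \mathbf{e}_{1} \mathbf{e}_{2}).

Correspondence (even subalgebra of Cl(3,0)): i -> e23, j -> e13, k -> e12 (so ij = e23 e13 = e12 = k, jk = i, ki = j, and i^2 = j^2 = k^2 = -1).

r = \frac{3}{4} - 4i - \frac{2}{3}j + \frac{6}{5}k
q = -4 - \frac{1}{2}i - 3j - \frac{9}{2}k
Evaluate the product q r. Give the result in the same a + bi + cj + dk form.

In blades: q = -4 - \frac{9}{2} e_{12} - 3 e_{13} - \frac{1}{2} e_{23}, r = \frac{3}{4} + \frac{6}{5} e_{12} - \frac{2}{3} e_{13} - 4 e_{23}.
Distribute q over r term by term (generator squares from the signature, products reordered to ascending indices): (-4)*r = -3 - \frac{24}{5} e_{12} + \frac{8}{3} e_{13} + 16 e_{23}; (-\frac{9}{2} e_{12})*r = \frac{27}{5} - \frac{27}{8} e_{12} + 18 e_{13} - 3 e_{23}; (-3 e_{13})*r = -2 - 12 e_{12} - \frac{9}{4} e_{13} - \frac{18}{5} e_{23}; (-\frac{1}{2} e_{23})*r = -2 + \frac{1}{3} e_{12} + \frac{3}{5} e_{13} - \frac{3}{8} e_{23}.
Sum: -\frac{8}{5} - \frac{2381}{120} e_{12} + \frac{1141}{60} e_{13} + \frac{361}{40} e_{23}; translating back through the correspondence:
Answer: -\frac{8}{5} + \frac{361}{40}i + \frac{1141}{60}j - \frac{2381}{120}k


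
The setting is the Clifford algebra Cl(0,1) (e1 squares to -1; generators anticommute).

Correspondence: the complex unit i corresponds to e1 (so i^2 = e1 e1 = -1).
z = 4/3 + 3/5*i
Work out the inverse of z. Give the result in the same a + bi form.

In blades: z = 4/3 + 3/5*e1.
With qbar = 4/3 - 3/5*e1 (scalar fixed, mapped units negated), z qbar = 481/225 (the sum of squared coefficients), so z^-1 = qbar / (481/225) = 300/481 - 135/481*e1; translating back:
Answer: 300/481 - 135/481*i


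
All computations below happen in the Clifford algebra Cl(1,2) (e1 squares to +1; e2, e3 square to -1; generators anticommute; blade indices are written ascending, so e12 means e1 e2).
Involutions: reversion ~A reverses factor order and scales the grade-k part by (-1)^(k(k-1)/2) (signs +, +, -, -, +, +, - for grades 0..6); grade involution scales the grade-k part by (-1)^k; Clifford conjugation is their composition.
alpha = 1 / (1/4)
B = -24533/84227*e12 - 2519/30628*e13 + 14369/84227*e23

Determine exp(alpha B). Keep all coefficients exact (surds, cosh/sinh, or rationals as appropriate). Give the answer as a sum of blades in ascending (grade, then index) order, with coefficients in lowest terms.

B^2 term by term: the squares give (-24533/84227)^2*(e12)^2 + (-2519/30628)^2*(e13)^2 + (14369/84227)^2*(e23)^2 = 601868089/7094187529*(+1) + 6345361/938074384*(+1) + 206468161/7094187529*(-1) = 1/16 (each basis 2-blade squares to minus the product of its generators' squares); cross terms between blades sharing an index anticommute and cancel. So B^2 = 1/16.
B^2 = 1/16 — since the square is positive, the closed form is hyperbolic: l = 1/4, alpha*l = 1, so exp(alpha B) = cosh(1) + (sinh(1)/(1/4))*B = cosh(1) + (4*sinh(1))*B.
Answer: cosh(1) - 98132*sinh(1)/84227*e12 - 2519*sinh(1)/7657*e13 + 57476*sinh(1)/84227*e23


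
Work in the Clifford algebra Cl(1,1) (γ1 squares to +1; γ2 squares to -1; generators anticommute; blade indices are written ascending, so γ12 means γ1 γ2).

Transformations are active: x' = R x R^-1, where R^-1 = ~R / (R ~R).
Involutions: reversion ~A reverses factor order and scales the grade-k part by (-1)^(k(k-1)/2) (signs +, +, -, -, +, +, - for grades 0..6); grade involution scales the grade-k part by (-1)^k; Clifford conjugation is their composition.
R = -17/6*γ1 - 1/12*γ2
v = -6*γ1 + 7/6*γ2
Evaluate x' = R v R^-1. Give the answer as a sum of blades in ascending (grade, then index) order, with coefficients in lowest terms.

~R = -17/6*γ1 - 1/12*γ2, and R ~R = 385/48, so R^-1 = ~R / (385/48).
R v = 1231/72 - 137/36*γ12
Answer: -21064/3465*γ1 - 10547/6930*γ2


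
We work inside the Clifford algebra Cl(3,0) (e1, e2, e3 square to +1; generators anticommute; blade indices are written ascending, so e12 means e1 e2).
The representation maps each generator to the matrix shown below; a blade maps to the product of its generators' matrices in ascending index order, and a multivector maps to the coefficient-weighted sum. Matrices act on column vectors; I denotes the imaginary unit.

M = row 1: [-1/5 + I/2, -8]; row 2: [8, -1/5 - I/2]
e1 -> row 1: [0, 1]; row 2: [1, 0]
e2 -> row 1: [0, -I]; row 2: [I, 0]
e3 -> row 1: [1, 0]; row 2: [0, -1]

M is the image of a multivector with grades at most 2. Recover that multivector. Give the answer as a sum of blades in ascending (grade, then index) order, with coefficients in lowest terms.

Method: 1, rho(e1), rho(e2), rho(e3) form a trace-orthogonal basis of the 2x2 complex matrices (tr(X Y) = 2 if X = Y, else 0), so M = m0*1 + m1*rho(e1) + m2*rho(e2) + m3*rho(e3) with m0 = tr(M)/2 = -1/5, m1 = tr(M rho(e1))/2 = 0, m2 = tr(M rho(e2))/2 = -8*I, m3 = tr(M rho(e3))/2 = I/2.
Multiplying table entries, the bivector images are rho(e12) = I*rho(e3), rho(e13) = -I*rho(e2), rho(e23) = I*rho(e1); with real blade coefficients the real parts of m0..m3 are the coefficients of 1, e1, e2, e3 and the imaginary parts give the bivectors (e23: Im m1, e13: -Im m2, e12: Im m3).
Answer: -1/5 + 1/2*e12 + 8*e13
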